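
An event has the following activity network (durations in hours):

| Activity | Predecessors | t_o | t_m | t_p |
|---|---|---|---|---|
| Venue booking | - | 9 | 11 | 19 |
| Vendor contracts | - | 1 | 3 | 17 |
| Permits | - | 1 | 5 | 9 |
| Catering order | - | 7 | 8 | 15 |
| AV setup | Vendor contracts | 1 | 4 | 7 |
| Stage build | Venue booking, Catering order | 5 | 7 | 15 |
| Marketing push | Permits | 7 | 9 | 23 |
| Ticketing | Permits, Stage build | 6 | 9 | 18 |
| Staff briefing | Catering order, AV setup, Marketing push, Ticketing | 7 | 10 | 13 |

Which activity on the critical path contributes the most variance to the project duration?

te_Venue booking = (9 + 4·11 + 19)/6 = 72/6 = 12; σ²_Venue booking = ((19−9)/6)² = 2.778
te_Vendor contracts = (1 + 4·3 + 17)/6 = 30/6 = 5; σ²_Vendor contracts = ((17−1)/6)² = 7.111
te_Permits = (1 + 4·5 + 9)/6 = 30/6 = 5; σ²_Permits = ((9−1)/6)² = 1.778
te_Catering order = (7 + 4·8 + 15)/6 = 54/6 = 9; σ²_Catering order = ((15−7)/6)² = 1.778
te_AV setup = (1 + 4·4 + 7)/6 = 24/6 = 4; σ²_AV setup = ((7−1)/6)² = 1.000
te_Stage build = (5 + 4·7 + 15)/6 = 48/6 = 8; σ²_Stage build = ((15−5)/6)² = 2.778
te_Marketing push = (7 + 4·9 + 23)/6 = 66/6 = 11; σ²_Marketing push = ((23−7)/6)² = 7.111
te_Ticketing = (6 + 4·9 + 18)/6 = 60/6 = 10; σ²_Ticketing = ((18−6)/6)² = 4.000
te_Staff briefing = (7 + 4·10 + 13)/6 = 60/6 = 10; σ²_Staff briefing = ((13−7)/6)² = 1.000

Forward pass:
ES_Venue booking = 0; EF_Venue booking = 12
ES_Vendor contracts = 0; EF_Vendor contracts = 5
ES_Permits = 0; EF_Permits = 5
ES_Catering order = 0; EF_Catering order = 9
ES_AV setup = 5; EF_AV setup = 5+4 = 9
ES_Stage build = max(EF_Venue booking=12, EF_Catering order=9) = 12; EF_Stage build = 12+8 = 20
ES_Marketing push = 5; EF_Marketing push = 5+11 = 16
ES_Ticketing = max(EF_Permits=5, EF_Stage build=20) = 20; EF_Ticketing = 20+10 = 30
ES_Staff briefing = max(EF_Catering order=9, EF_AV setup=9, EF_Marketing push=16, EF_Ticketing=30) = 30; EF_Staff briefing = 30+10 = 40
Expected project duration μ = 40 hours. Critical path: Venue booking → Stage build → Ticketing → Staff briefing.

Variances on critical path: σ²_Venue booking=2.778, σ²_Stage build=2.778, σ²_Ticketing=4.000, σ²_Staff briefing=1.000.
Largest is σ²_Ticketing = 4.000.

Ticketing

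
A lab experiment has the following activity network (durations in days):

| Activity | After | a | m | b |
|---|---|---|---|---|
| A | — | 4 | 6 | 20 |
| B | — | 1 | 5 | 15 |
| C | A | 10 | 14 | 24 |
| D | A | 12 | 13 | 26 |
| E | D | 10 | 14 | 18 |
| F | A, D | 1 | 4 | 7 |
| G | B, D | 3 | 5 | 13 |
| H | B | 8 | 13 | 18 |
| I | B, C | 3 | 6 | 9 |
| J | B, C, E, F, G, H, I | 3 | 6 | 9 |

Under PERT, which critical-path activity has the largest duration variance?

te_A = (4 + 4·6 + 20)/6 = 48/6 = 8; σ²_A = ((20−4)/6)² = 7.111
te_B = (1 + 4·5 + 15)/6 = 36/6 = 6; σ²_B = ((15−1)/6)² = 5.444
te_C = (10 + 4·14 + 24)/6 = 90/6 = 15; σ²_C = ((24−10)/6)² = 5.444
te_D = (12 + 4·13 + 26)/6 = 90/6 = 15; σ²_D = ((26−12)/6)² = 5.444
te_E = (10 + 4·14 + 18)/6 = 84/6 = 14; σ²_E = ((18−10)/6)² = 1.778
te_F = (1 + 4·4 + 7)/6 = 24/6 = 4; σ²_F = ((7−1)/6)² = 1.000
te_G = (3 + 4·5 + 13)/6 = 36/6 = 6; σ²_G = ((13−3)/6)² = 2.778
te_H = (8 + 4·13 + 18)/6 = 78/6 = 13; σ²_H = ((18−8)/6)² = 2.778
te_I = (3 + 4·6 + 9)/6 = 36/6 = 6; σ²_I = ((9−3)/6)² = 1.000
te_J = (3 + 4·6 + 9)/6 = 36/6 = 6; σ²_J = ((9−3)/6)² = 1.000

Forward pass:
ES_A = 0; EF_A = 8
ES_B = 0; EF_B = 6
ES_C = 8; EF_C = 8+15 = 23
ES_D = 8; EF_D = 8+15 = 23
ES_E = 23; EF_E = 23+14 = 37
ES_F = max(EF_A=8, EF_D=23) = 23; EF_F = 23+4 = 27
ES_G = max(EF_B=6, EF_D=23) = 23; EF_G = 23+6 = 29
ES_H = 6; EF_H = 6+13 = 19
ES_I = max(EF_B=6, EF_C=23) = 23; EF_I = 23+6 = 29
ES_J = max(EF_B=6, EF_C=23, EF_E=37, EF_F=27, EF_G=29, EF_H=19, EF_I=29) = 37; EF_J = 37+6 = 43
Expected project duration μ = 43 days. Critical path: A → D → E → J.

Variances on critical path: σ²_A=7.111, σ²_D=5.444, σ²_E=1.778, σ²_J=1.000.
Largest is σ²_A = 7.111.

A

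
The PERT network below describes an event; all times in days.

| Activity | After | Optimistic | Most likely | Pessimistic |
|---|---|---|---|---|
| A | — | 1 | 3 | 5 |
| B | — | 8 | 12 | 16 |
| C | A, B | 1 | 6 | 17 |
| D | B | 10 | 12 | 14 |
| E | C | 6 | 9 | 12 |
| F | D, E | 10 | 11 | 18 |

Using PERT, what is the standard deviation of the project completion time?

3.42 days

te_A = (1 + 4·3 + 5)/6 = 18/6 = 3; σ²_A = ((5−1)/6)² = 0.444
te_B = (8 + 4·12 + 16)/6 = 72/6 = 12; σ²_B = ((16−8)/6)² = 1.778
te_C = (1 + 4·6 + 17)/6 = 42/6 = 7; σ²_C = ((17−1)/6)² = 7.111
te_D = (10 + 4·12 + 14)/6 = 72/6 = 12; σ²_D = ((14−10)/6)² = 0.444
te_E = (6 + 4·9 + 12)/6 = 54/6 = 9; σ²_E = ((12−6)/6)² = 1.000
te_F = (10 + 4·11 + 18)/6 = 72/6 = 12; σ²_F = ((18−10)/6)² = 1.778

Forward pass:
ES_A = 0; EF_A = 3
ES_B = 0; EF_B = 12
ES_C = max(EF_A=3, EF_B=12) = 12; EF_C = 12+7 = 19
ES_D = 12; EF_D = 12+12 = 24
ES_E = 19; EF_E = 19+9 = 28
ES_F = max(EF_D=24, EF_E=28) = 28; EF_F = 28+12 = 40
Expected project duration μ = 40 days. Critical path: B → C → E → F.

Variance along critical path = 1.778 + 7.111 + 1.000 + 1.778 = 11.667
σ = √11.667 = 3.416 days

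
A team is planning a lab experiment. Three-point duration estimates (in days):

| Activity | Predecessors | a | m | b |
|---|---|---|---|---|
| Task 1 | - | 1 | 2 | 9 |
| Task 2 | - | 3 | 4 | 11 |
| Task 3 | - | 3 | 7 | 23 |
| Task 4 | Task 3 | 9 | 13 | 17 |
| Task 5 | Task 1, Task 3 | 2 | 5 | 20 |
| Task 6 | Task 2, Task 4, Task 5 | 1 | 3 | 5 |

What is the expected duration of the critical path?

te_Task 1 = (1 + 4·2 + 9)/6 = 18/6 = 3
te_Task 2 = (3 + 4·4 + 11)/6 = 30/6 = 5
te_Task 3 = (3 + 4·7 + 23)/6 = 54/6 = 9
te_Task 4 = (9 + 4·13 + 17)/6 = 78/6 = 13
te_Task 5 = (2 + 4·5 + 20)/6 = 42/6 = 7
te_Task 6 = (1 + 4·3 + 5)/6 = 18/6 = 3

Forward pass:
ES_Task 1 = 0; EF_Task 1 = 3
ES_Task 2 = 0; EF_Task 2 = 5
ES_Task 3 = 0; EF_Task 3 = 9
ES_Task 4 = 9; EF_Task 4 = 9+13 = 22
ES_Task 5 = max(EF_Task 1=3, EF_Task 3=9) = 9; EF_Task 5 = 9+7 = 16
ES_Task 6 = max(EF_Task 2=5, EF_Task 4=22, EF_Task 5=16) = 22; EF_Task 6 = 22+3 = 25
Expected project duration μ = 25 days. Critical path: Task 3 → Task 4 → Task 6.

25 days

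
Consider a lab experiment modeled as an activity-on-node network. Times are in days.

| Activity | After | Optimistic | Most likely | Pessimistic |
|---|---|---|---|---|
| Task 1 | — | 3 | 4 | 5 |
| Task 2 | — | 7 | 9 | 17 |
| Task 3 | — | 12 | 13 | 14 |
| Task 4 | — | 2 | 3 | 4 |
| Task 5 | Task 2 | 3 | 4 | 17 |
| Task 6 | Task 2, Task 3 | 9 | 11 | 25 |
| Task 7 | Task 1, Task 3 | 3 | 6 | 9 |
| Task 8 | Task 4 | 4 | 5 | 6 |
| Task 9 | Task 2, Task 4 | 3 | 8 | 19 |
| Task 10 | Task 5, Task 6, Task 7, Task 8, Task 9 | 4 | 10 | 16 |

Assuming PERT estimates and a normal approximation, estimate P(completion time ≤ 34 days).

0.275

te_Task 1 = (3 + 4·4 + 5)/6 = 24/6 = 4; σ²_Task 1 = ((5−3)/6)² = 0.111
te_Task 2 = (7 + 4·9 + 17)/6 = 60/6 = 10; σ²_Task 2 = ((17−7)/6)² = 2.778
te_Task 3 = (12 + 4·13 + 14)/6 = 78/6 = 13; σ²_Task 3 = ((14−12)/6)² = 0.111
te_Task 4 = (2 + 4·3 + 4)/6 = 18/6 = 3; σ²_Task 4 = ((4−2)/6)² = 0.111
te_Task 5 = (3 + 4·4 + 17)/6 = 36/6 = 6; σ²_Task 5 = ((17−3)/6)² = 5.444
te_Task 6 = (9 + 4·11 + 25)/6 = 78/6 = 13; σ²_Task 6 = ((25−9)/6)² = 7.111
te_Task 7 = (3 + 4·6 + 9)/6 = 36/6 = 6; σ²_Task 7 = ((9−3)/6)² = 1.000
te_Task 8 = (4 + 4·5 + 6)/6 = 30/6 = 5; σ²_Task 8 = ((6−4)/6)² = 0.111
te_Task 9 = (3 + 4·8 + 19)/6 = 54/6 = 9; σ²_Task 9 = ((19−3)/6)² = 7.111
te_Task 10 = (4 + 4·10 + 16)/6 = 60/6 = 10; σ²_Task 10 = ((16−4)/6)² = 4.000

Forward pass:
ES_Task 1 = 0; EF_Task 1 = 4
ES_Task 2 = 0; EF_Task 2 = 10
ES_Task 3 = 0; EF_Task 3 = 13
ES_Task 4 = 0; EF_Task 4 = 3
ES_Task 5 = 10; EF_Task 5 = 10+6 = 16
ES_Task 6 = max(EF_Task 2=10, EF_Task 3=13) = 13; EF_Task 6 = 13+13 = 26
ES_Task 7 = max(EF_Task 1=4, EF_Task 3=13) = 13; EF_Task 7 = 13+6 = 19
ES_Task 8 = 3; EF_Task 8 = 3+5 = 8
ES_Task 9 = max(EF_Task 2=10, EF_Task 4=3) = 10; EF_Task 9 = 10+9 = 19
ES_Task 10 = max(EF_Task 5=16, EF_Task 6=26, EF_Task 7=19, EF_Task 8=8, EF_Task 9=19) = 26; EF_Task 10 = 26+10 = 36
Expected project duration μ = 36 days. Critical path: Task 3 → Task 6 → Task 10.

Variance along critical path = 0.111 + 7.111 + 4.000 = 11.222; σ = √11.222 = 3.350 days.
Z = (34 − 36) / 3.350 = -0.597
P(T ≤ 34) = Φ(-0.597) ≈ 0.275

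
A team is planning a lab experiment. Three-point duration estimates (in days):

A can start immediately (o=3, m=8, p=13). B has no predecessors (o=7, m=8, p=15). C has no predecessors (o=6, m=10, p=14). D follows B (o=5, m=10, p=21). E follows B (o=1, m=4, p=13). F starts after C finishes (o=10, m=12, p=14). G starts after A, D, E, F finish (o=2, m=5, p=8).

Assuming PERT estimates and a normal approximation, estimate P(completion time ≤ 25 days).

0.133

te_A = (3 + 4·8 + 13)/6 = 48/6 = 8; σ²_A = ((13−3)/6)² = 2.778
te_B = (7 + 4·8 + 15)/6 = 54/6 = 9; σ²_B = ((15−7)/6)² = 1.778
te_C = (6 + 4·10 + 14)/6 = 60/6 = 10; σ²_C = ((14−6)/6)² = 1.778
te_D = (5 + 4·10 + 21)/6 = 66/6 = 11; σ²_D = ((21−5)/6)² = 7.111
te_E = (1 + 4·4 + 13)/6 = 30/6 = 5; σ²_E = ((13−1)/6)² = 4.000
te_F = (10 + 4·12 + 14)/6 = 72/6 = 12; σ²_F = ((14−10)/6)² = 0.444
te_G = (2 + 4·5 + 8)/6 = 30/6 = 5; σ²_G = ((8−2)/6)² = 1.000

Forward pass:
ES_A = 0; EF_A = 8
ES_B = 0; EF_B = 9
ES_C = 0; EF_C = 10
ES_D = 9; EF_D = 9+11 = 20
ES_E = 9; EF_E = 9+5 = 14
ES_F = 10; EF_F = 10+12 = 22
ES_G = max(EF_A=8, EF_D=20, EF_E=14, EF_F=22) = 22; EF_G = 22+5 = 27
Expected project duration μ = 27 days. Critical path: C → F → G.

Variance along critical path = 1.778 + 0.444 + 1.000 = 3.222; σ = √3.222 = 1.795 days.
Z = (25 − 27) / 1.795 = -1.114
P(T ≤ 25) = Φ(-1.114) ≈ 0.133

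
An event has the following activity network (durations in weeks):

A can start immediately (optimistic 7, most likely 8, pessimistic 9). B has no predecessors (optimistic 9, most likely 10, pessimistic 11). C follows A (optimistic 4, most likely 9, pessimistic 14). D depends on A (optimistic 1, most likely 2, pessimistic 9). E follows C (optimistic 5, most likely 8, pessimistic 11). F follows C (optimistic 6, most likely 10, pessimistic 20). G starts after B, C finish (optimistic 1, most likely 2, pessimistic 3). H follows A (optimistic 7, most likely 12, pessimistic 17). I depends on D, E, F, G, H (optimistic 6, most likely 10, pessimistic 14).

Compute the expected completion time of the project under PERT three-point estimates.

38 weeks

te_A = (7 + 4·8 + 9)/6 = 48/6 = 8
te_B = (9 + 4·10 + 11)/6 = 60/6 = 10
te_C = (4 + 4·9 + 14)/6 = 54/6 = 9
te_D = (1 + 4·2 + 9)/6 = 18/6 = 3
te_E = (5 + 4·8 + 11)/6 = 48/6 = 8
te_F = (6 + 4·10 + 20)/6 = 66/6 = 11
te_G = (1 + 4·2 + 3)/6 = 12/6 = 2
te_H = (7 + 4·12 + 17)/6 = 72/6 = 12
te_I = (6 + 4·10 + 14)/6 = 60/6 = 10

Forward pass:
ES_A = 0; EF_A = 8
ES_B = 0; EF_B = 10
ES_C = 8; EF_C = 8+9 = 17
ES_D = 8; EF_D = 8+3 = 11
ES_E = 17; EF_E = 17+8 = 25
ES_F = 17; EF_F = 17+11 = 28
ES_G = max(EF_B=10, EF_C=17) = 17; EF_G = 17+2 = 19
ES_H = 8; EF_H = 8+12 = 20
ES_I = max(EF_D=11, EF_E=25, EF_F=28, EF_G=19, EF_H=20) = 28; EF_I = 28+10 = 38
Expected project duration μ = 38 weeks. Critical path: A → C → F → I.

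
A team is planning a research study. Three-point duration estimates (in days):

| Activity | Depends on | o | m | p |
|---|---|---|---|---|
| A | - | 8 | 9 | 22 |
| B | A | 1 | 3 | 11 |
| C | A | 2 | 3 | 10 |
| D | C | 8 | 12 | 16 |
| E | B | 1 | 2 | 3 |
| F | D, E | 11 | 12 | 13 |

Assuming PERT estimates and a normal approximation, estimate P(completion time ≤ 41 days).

0.746

te_A = (8 + 4·9 + 22)/6 = 66/6 = 11; σ²_A = ((22−8)/6)² = 5.444
te_B = (1 + 4·3 + 11)/6 = 24/6 = 4; σ²_B = ((11−1)/6)² = 2.778
te_C = (2 + 4·3 + 10)/6 = 24/6 = 4; σ²_C = ((10−2)/6)² = 1.778
te_D = (8 + 4·12 + 16)/6 = 72/6 = 12; σ²_D = ((16−8)/6)² = 1.778
te_E = (1 + 4·2 + 3)/6 = 12/6 = 2; σ²_E = ((3−1)/6)² = 0.111
te_F = (11 + 4·12 + 13)/6 = 72/6 = 12; σ²_F = ((13−11)/6)² = 0.111

Forward pass:
ES_A = 0; EF_A = 11
ES_B = 11; EF_B = 11+4 = 15
ES_C = 11; EF_C = 11+4 = 15
ES_D = 15; EF_D = 15+12 = 27
ES_E = 15; EF_E = 15+2 = 17
ES_F = max(EF_D=27, EF_E=17) = 27; EF_F = 27+12 = 39
Expected project duration μ = 39 days. Critical path: A → C → D → F.

Variance along critical path = 5.444 + 1.778 + 1.778 + 0.111 = 9.111; σ = √9.111 = 3.018 days.
Z = (41 − 39) / 3.018 = 0.663
P(T ≤ 41) = Φ(0.663) ≈ 0.746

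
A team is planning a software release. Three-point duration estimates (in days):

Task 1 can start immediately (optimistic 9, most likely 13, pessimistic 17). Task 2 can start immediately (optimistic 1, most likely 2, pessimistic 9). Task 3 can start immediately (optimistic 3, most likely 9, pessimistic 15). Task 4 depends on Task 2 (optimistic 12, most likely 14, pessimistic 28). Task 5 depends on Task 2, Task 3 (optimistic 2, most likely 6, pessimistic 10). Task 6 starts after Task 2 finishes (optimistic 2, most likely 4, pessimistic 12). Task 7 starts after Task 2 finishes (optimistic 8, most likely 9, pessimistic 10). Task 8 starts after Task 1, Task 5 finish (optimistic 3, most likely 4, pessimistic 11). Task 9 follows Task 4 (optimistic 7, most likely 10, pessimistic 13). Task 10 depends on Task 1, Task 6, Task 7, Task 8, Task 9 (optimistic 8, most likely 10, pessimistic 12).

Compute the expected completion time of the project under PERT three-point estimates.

39 days

te_Task 1 = (9 + 4·13 + 17)/6 = 78/6 = 13
te_Task 2 = (1 + 4·2 + 9)/6 = 18/6 = 3
te_Task 3 = (3 + 4·9 + 15)/6 = 54/6 = 9
te_Task 4 = (12 + 4·14 + 28)/6 = 96/6 = 16
te_Task 5 = (2 + 4·6 + 10)/6 = 36/6 = 6
te_Task 6 = (2 + 4·4 + 12)/6 = 30/6 = 5
te_Task 7 = (8 + 4·9 + 10)/6 = 54/6 = 9
te_Task 8 = (3 + 4·4 + 11)/6 = 30/6 = 5
te_Task 9 = (7 + 4·10 + 13)/6 = 60/6 = 10
te_Task 10 = (8 + 4·10 + 12)/6 = 60/6 = 10

Forward pass:
ES_Task 1 = 0; EF_Task 1 = 13
ES_Task 2 = 0; EF_Task 2 = 3
ES_Task 3 = 0; EF_Task 3 = 9
ES_Task 4 = 3; EF_Task 4 = 3+16 = 19
ES_Task 5 = max(EF_Task 2=3, EF_Task 3=9) = 9; EF_Task 5 = 9+6 = 15
ES_Task 6 = 3; EF_Task 6 = 3+5 = 8
ES_Task 7 = 3; EF_Task 7 = 3+9 = 12
ES_Task 8 = max(EF_Task 1=13, EF_Task 5=15) = 15; EF_Task 8 = 15+5 = 20
ES_Task 9 = 19; EF_Task 9 = 19+10 = 29
ES_Task 10 = max(EF_Task 1=13, EF_Task 6=8, EF_Task 7=12, EF_Task 8=20, EF_Task 9=29) = 29; EF_Task 10 = 29+10 = 39
Expected project duration μ = 39 days. Critical path: Task 2 → Task 4 → Task 9 → Task 10.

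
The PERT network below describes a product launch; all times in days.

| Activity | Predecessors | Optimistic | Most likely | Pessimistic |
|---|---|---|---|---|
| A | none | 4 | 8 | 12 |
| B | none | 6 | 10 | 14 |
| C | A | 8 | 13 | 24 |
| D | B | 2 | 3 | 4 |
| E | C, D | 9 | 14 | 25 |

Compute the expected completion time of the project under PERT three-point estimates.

37 days

te_A = (4 + 4·8 + 12)/6 = 48/6 = 8
te_B = (6 + 4·10 + 14)/6 = 60/6 = 10
te_C = (8 + 4·13 + 24)/6 = 84/6 = 14
te_D = (2 + 4·3 + 4)/6 = 18/6 = 3
te_E = (9 + 4·14 + 25)/6 = 90/6 = 15

Forward pass:
ES_A = 0; EF_A = 8
ES_B = 0; EF_B = 10
ES_C = 8; EF_C = 8+14 = 22
ES_D = 10; EF_D = 10+3 = 13
ES_E = max(EF_C=22, EF_D=13) = 22; EF_E = 22+15 = 37
Expected project duration μ = 37 days. Critical path: A → C → E.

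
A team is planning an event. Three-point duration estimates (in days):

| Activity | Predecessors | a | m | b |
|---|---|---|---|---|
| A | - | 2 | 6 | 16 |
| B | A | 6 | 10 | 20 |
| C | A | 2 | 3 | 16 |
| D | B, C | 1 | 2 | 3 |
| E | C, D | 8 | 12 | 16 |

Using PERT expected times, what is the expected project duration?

te_A = (2 + 4·6 + 16)/6 = 42/6 = 7
te_B = (6 + 4·10 + 20)/6 = 66/6 = 11
te_C = (2 + 4·3 + 16)/6 = 30/6 = 5
te_D = (1 + 4·2 + 3)/6 = 12/6 = 2
te_E = (8 + 4·12 + 16)/6 = 72/6 = 12

Forward pass:
ES_A = 0; EF_A = 7
ES_B = 7; EF_B = 7+11 = 18
ES_C = 7; EF_C = 7+5 = 12
ES_D = max(EF_B=18, EF_C=12) = 18; EF_D = 18+2 = 20
ES_E = max(EF_C=12, EF_D=20) = 20; EF_E = 20+12 = 32
Expected project duration μ = 32 days. Critical path: A → B → D → E.

32 days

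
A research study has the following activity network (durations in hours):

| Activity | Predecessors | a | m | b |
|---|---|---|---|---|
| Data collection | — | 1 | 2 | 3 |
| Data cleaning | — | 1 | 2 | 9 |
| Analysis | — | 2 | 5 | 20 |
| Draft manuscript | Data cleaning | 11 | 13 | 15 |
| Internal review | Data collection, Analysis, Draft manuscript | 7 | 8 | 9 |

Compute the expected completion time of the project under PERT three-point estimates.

te_Data collection = (1 + 4·2 + 3)/6 = 12/6 = 2
te_Data cleaning = (1 + 4·2 + 9)/6 = 18/6 = 3
te_Analysis = (2 + 4·5 + 20)/6 = 42/6 = 7
te_Draft manuscript = (11 + 4·13 + 15)/6 = 78/6 = 13
te_Internal review = (7 + 4·8 + 9)/6 = 48/6 = 8

Forward pass:
ES_Data collection = 0; EF_Data collection = 2
ES_Data cleaning = 0; EF_Data cleaning = 3
ES_Analysis = 0; EF_Analysis = 7
ES_Draft manuscript = 3; EF_Draft manuscript = 3+13 = 16
ES_Internal review = max(EF_Data collection=2, EF_Analysis=7, EF_Draft manuscript=16) = 16; EF_Internal review = 16+8 = 24
Expected project duration μ = 24 hours. Critical path: Data cleaning → Draft manuscript → Internal review.

24 hours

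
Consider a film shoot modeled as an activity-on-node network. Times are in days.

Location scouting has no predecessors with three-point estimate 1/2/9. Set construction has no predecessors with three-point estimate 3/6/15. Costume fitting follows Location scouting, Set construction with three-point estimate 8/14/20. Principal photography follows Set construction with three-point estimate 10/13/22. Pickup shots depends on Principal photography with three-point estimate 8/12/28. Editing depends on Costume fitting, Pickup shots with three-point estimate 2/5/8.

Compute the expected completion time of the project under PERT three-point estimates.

te_Location scouting = (1 + 4·2 + 9)/6 = 18/6 = 3
te_Set construction = (3 + 4·6 + 15)/6 = 42/6 = 7
te_Costume fitting = (8 + 4·14 + 20)/6 = 84/6 = 14
te_Principal photography = (10 + 4·13 + 22)/6 = 84/6 = 14
te_Pickup shots = (8 + 4·12 + 28)/6 = 84/6 = 14
te_Editing = (2 + 4·5 + 8)/6 = 30/6 = 5

Forward pass:
ES_Location scouting = 0; EF_Location scouting = 3
ES_Set construction = 0; EF_Set construction = 7
ES_Costume fitting = max(EF_Location scouting=3, EF_Set construction=7) = 7; EF_Costume fitting = 7+14 = 21
ES_Principal photography = 7; EF_Principal photography = 7+14 = 21
ES_Pickup shots = 21; EF_Pickup shots = 21+14 = 35
ES_Editing = max(EF_Costume fitting=21, EF_Pickup shots=35) = 35; EF_Editing = 35+5 = 40
Expected project duration μ = 40 days. Critical path: Set construction → Principal photography → Pickup shots → Editing.

40 days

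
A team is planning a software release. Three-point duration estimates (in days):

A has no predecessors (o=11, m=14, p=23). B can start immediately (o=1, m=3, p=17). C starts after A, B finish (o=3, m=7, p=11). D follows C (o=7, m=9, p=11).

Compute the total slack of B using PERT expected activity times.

10 days

te_A = (11 + 4·14 + 23)/6 = 90/6 = 15
te_B = (1 + 4·3 + 17)/6 = 30/6 = 5
te_C = (3 + 4·7 + 11)/6 = 42/6 = 7
te_D = (7 + 4·9 + 11)/6 = 54/6 = 9

Forward pass:
ES_A = 0; EF_A = 15
ES_B = 0; EF_B = 5
ES_C = max(EF_A=15, EF_B=5) = 15; EF_C = 15+7 = 22
ES_D = 22; EF_D = 22+9 = 31
Expected project duration μ = 31 days. Critical path: A → C → D.

Backward pass:
LF_D = 31; LS_D = 31−9 = 22
LF_C = LS_D = 22; LS_C = 22−7 = 15
LF_B = LS_C = 15; LS_B = 15−5 = 10
LF_A = LS_C = 15; LS_A = 15−15 = 0
Slack_B = LS_B − ES_B = 10 − 0 = 10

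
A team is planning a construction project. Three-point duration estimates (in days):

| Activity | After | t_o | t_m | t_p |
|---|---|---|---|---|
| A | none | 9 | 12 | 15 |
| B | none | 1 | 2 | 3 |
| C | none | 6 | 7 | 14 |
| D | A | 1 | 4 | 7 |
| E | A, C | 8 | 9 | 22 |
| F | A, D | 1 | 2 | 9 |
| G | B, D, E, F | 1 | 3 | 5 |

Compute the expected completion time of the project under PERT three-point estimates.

te_A = (9 + 4·12 + 15)/6 = 72/6 = 12
te_B = (1 + 4·2 + 3)/6 = 12/6 = 2
te_C = (6 + 4·7 + 14)/6 = 48/6 = 8
te_D = (1 + 4·4 + 7)/6 = 24/6 = 4
te_E = (8 + 4·9 + 22)/6 = 66/6 = 11
te_F = (1 + 4·2 + 9)/6 = 18/6 = 3
te_G = (1 + 4·3 + 5)/6 = 18/6 = 3

Forward pass:
ES_A = 0; EF_A = 12
ES_B = 0; EF_B = 2
ES_C = 0; EF_C = 8
ES_D = 12; EF_D = 12+4 = 16
ES_E = max(EF_A=12, EF_C=8) = 12; EF_E = 12+11 = 23
ES_F = max(EF_A=12, EF_D=16) = 16; EF_F = 16+3 = 19
ES_G = max(EF_B=2, EF_D=16, EF_E=23, EF_F=19) = 23; EF_G = 23+3 = 26
Expected project duration μ = 26 days. Critical path: A → E → G.

26 days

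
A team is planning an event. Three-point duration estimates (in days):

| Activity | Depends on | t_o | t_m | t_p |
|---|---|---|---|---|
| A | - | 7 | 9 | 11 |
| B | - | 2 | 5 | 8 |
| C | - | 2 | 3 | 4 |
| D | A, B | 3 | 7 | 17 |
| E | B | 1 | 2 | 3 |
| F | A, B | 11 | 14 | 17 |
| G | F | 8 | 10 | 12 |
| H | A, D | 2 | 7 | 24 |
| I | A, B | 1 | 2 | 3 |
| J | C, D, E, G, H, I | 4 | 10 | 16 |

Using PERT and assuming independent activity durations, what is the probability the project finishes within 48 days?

te_A = (7 + 4·9 + 11)/6 = 54/6 = 9; σ²_A = ((11−7)/6)² = 0.444
te_B = (2 + 4·5 + 8)/6 = 30/6 = 5; σ²_B = ((8−2)/6)² = 1.000
te_C = (2 + 4·3 + 4)/6 = 18/6 = 3; σ²_C = ((4−2)/6)² = 0.111
te_D = (3 + 4·7 + 17)/6 = 48/6 = 8; σ²_D = ((17−3)/6)² = 5.444
te_E = (1 + 4·2 + 3)/6 = 12/6 = 2; σ²_E = ((3−1)/6)² = 0.111
te_F = (11 + 4·14 + 17)/6 = 84/6 = 14; σ²_F = ((17−11)/6)² = 1.000
te_G = (8 + 4·10 + 12)/6 = 60/6 = 10; σ²_G = ((12−8)/6)² = 0.444
te_H = (2 + 4·7 + 24)/6 = 54/6 = 9; σ²_H = ((24−2)/6)² = 13.444
te_I = (1 + 4·2 + 3)/6 = 12/6 = 2; σ²_I = ((3−1)/6)² = 0.111
te_J = (4 + 4·10 + 16)/6 = 60/6 = 10; σ²_J = ((16−4)/6)² = 4.000

Forward pass:
ES_A = 0; EF_A = 9
ES_B = 0; EF_B = 5
ES_C = 0; EF_C = 3
ES_D = max(EF_A=9, EF_B=5) = 9; EF_D = 9+8 = 17
ES_E = 5; EF_E = 5+2 = 7
ES_F = max(EF_A=9, EF_B=5) = 9; EF_F = 9+14 = 23
ES_G = 23; EF_G = 23+10 = 33
ES_H = max(EF_A=9, EF_D=17) = 17; EF_H = 17+9 = 26
ES_I = max(EF_A=9, EF_B=5) = 9; EF_I = 9+2 = 11
ES_J = max(EF_C=3, EF_D=17, EF_E=7, EF_G=33, EF_H=26, EF_I=11) = 33; EF_J = 33+10 = 43
Expected project duration μ = 43 days. Critical path: A → F → G → J.

Variance along critical path = 0.444 + 1.000 + 0.444 + 4.000 = 5.889; σ = √5.889 = 2.427 days.
Z = (48 − 43) / 2.427 = 2.060
P(T ≤ 48) = Φ(2.060) ≈ 0.980

0.980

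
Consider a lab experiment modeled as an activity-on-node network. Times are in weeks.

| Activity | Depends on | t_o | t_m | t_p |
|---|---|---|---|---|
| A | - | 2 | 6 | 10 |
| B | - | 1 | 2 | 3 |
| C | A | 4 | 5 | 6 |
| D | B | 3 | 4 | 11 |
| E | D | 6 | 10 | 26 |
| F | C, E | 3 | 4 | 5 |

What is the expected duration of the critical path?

23 weeks

te_A = (2 + 4·6 + 10)/6 = 36/6 = 6
te_B = (1 + 4·2 + 3)/6 = 12/6 = 2
te_C = (4 + 4·5 + 6)/6 = 30/6 = 5
te_D = (3 + 4·4 + 11)/6 = 30/6 = 5
te_E = (6 + 4·10 + 26)/6 = 72/6 = 12
te_F = (3 + 4·4 + 5)/6 = 24/6 = 4

Forward pass:
ES_A = 0; EF_A = 6
ES_B = 0; EF_B = 2
ES_C = 6; EF_C = 6+5 = 11
ES_D = 2; EF_D = 2+5 = 7
ES_E = 7; EF_E = 7+12 = 19
ES_F = max(EF_C=11, EF_E=19) = 19; EF_F = 19+4 = 23
Expected project duration μ = 23 weeks. Critical path: B → D → E → F.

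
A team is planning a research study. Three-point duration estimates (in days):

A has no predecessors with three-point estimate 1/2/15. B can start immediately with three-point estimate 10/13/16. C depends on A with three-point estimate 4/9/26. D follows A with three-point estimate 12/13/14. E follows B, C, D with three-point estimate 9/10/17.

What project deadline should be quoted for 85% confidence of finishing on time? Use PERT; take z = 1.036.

30.8 days

te_A = (1 + 4·2 + 15)/6 = 24/6 = 4; σ²_A = ((15−1)/6)² = 5.444
te_B = (10 + 4·13 + 16)/6 = 78/6 = 13; σ²_B = ((16−10)/6)² = 1.000
te_C = (4 + 4·9 + 26)/6 = 66/6 = 11; σ²_C = ((26−4)/6)² = 13.444
te_D = (12 + 4·13 + 14)/6 = 78/6 = 13; σ²_D = ((14−12)/6)² = 0.111
te_E = (9 + 4·10 + 17)/6 = 66/6 = 11; σ²_E = ((17−9)/6)² = 1.778

Forward pass:
ES_A = 0; EF_A = 4
ES_B = 0; EF_B = 13
ES_C = 4; EF_C = 4+11 = 15
ES_D = 4; EF_D = 4+13 = 17
ES_E = max(EF_B=13, EF_C=15, EF_D=17) = 17; EF_E = 17+11 = 28
Expected project duration μ = 28 days. Critical path: A → D → E.

Variance along critical path = 5.444 + 0.111 + 1.778 = 7.333; σ = 2.708 days.
D = μ + z·σ = 28 + 1.036·2.708 = 30.8 days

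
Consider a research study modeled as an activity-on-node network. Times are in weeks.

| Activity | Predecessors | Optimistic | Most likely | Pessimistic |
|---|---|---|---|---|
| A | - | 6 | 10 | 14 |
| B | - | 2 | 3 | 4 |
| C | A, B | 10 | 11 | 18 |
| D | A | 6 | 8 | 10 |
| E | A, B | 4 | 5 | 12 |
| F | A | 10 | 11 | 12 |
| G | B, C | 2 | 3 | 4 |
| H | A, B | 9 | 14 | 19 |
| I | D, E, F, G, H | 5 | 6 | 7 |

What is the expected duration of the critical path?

te_A = (6 + 4·10 + 14)/6 = 60/6 = 10
te_B = (2 + 4·3 + 4)/6 = 18/6 = 3
te_C = (10 + 4·11 + 18)/6 = 72/6 = 12
te_D = (6 + 4·8 + 10)/6 = 48/6 = 8
te_E = (4 + 4·5 + 12)/6 = 36/6 = 6
te_F = (10 + 4·11 + 12)/6 = 66/6 = 11
te_G = (2 + 4·3 + 4)/6 = 18/6 = 3
te_H = (9 + 4·14 + 19)/6 = 84/6 = 14
te_I = (5 + 4·6 + 7)/6 = 36/6 = 6

Forward pass:
ES_A = 0; EF_A = 10
ES_B = 0; EF_B = 3
ES_C = max(EF_A=10, EF_B=3) = 10; EF_C = 10+12 = 22
ES_D = 10; EF_D = 10+8 = 18
ES_E = max(EF_A=10, EF_B=3) = 10; EF_E = 10+6 = 16
ES_F = 10; EF_F = 10+11 = 21
ES_G = max(EF_B=3, EF_C=22) = 22; EF_G = 22+3 = 25
ES_H = max(EF_A=10, EF_B=3) = 10; EF_H = 10+14 = 24
ES_I = max(EF_D=18, EF_E=16, EF_F=21, EF_G=25, EF_H=24) = 25; EF_I = 25+6 = 31
Expected project duration μ = 31 weeks. Critical path: A → C → G → I.

31 weeks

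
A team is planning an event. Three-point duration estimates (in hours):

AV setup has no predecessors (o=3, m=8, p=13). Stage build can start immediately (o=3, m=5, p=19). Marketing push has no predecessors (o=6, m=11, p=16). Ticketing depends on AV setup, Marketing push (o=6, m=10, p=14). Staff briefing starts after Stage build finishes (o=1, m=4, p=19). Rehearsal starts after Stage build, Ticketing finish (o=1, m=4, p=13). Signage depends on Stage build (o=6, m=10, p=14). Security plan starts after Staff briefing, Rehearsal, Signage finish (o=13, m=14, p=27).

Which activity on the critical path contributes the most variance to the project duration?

Security plan

te_AV setup = (3 + 4·8 + 13)/6 = 48/6 = 8; σ²_AV setup = ((13−3)/6)² = 2.778
te_Stage build = (3 + 4·5 + 19)/6 = 42/6 = 7; σ²_Stage build = ((19−3)/6)² = 7.111
te_Marketing push = (6 + 4·11 + 16)/6 = 66/6 = 11; σ²_Marketing push = ((16−6)/6)² = 2.778
te_Ticketing = (6 + 4·10 + 14)/6 = 60/6 = 10; σ²_Ticketing = ((14−6)/6)² = 1.778
te_Staff briefing = (1 + 4·4 + 19)/6 = 36/6 = 6; σ²_Staff briefing = ((19−1)/6)² = 9.000
te_Rehearsal = (1 + 4·4 + 13)/6 = 30/6 = 5; σ²_Rehearsal = ((13−1)/6)² = 4.000
te_Signage = (6 + 4·10 + 14)/6 = 60/6 = 10; σ²_Signage = ((14−6)/6)² = 1.778
te_Security plan = (13 + 4·14 + 27)/6 = 96/6 = 16; σ²_Security plan = ((27−13)/6)² = 5.444

Forward pass:
ES_AV setup = 0; EF_AV setup = 8
ES_Stage build = 0; EF_Stage build = 7
ES_Marketing push = 0; EF_Marketing push = 11
ES_Ticketing = max(EF_AV setup=8, EF_Marketing push=11) = 11; EF_Ticketing = 11+10 = 21
ES_Staff briefing = 7; EF_Staff briefing = 7+6 = 13
ES_Rehearsal = max(EF_Stage build=7, EF_Ticketing=21) = 21; EF_Rehearsal = 21+5 = 26
ES_Signage = 7; EF_Signage = 7+10 = 17
ES_Security plan = max(EF_Staff briefing=13, EF_Rehearsal=26, EF_Signage=17) = 26; EF_Security plan = 26+16 = 42
Expected project duration μ = 42 hours. Critical path: Marketing push → Ticketing → Rehearsal → Security plan.

Variances on critical path: σ²_Marketing push=2.778, σ²_Ticketing=1.778, σ²_Rehearsal=4.000, σ²_Security plan=5.444.
Largest is σ²_Security plan = 5.444.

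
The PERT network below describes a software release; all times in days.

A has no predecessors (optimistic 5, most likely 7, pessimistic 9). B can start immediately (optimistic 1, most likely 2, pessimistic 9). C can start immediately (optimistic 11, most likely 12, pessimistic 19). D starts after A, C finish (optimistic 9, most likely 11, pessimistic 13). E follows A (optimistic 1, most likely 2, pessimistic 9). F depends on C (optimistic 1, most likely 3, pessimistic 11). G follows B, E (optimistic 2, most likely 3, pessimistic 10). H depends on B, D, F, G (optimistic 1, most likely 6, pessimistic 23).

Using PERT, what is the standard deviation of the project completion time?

3.96 days

te_A = (5 + 4·7 + 9)/6 = 42/6 = 7; σ²_A = ((9−5)/6)² = 0.444
te_B = (1 + 4·2 + 9)/6 = 18/6 = 3; σ²_B = ((9−1)/6)² = 1.778
te_C = (11 + 4·12 + 19)/6 = 78/6 = 13; σ²_C = ((19−11)/6)² = 1.778
te_D = (9 + 4·11 + 13)/6 = 66/6 = 11; σ²_D = ((13−9)/6)² = 0.444
te_E = (1 + 4·2 + 9)/6 = 18/6 = 3; σ²_E = ((9−1)/6)² = 1.778
te_F = (1 + 4·3 + 11)/6 = 24/6 = 4; σ²_F = ((11−1)/6)² = 2.778
te_G = (2 + 4·3 + 10)/6 = 24/6 = 4; σ²_G = ((10−2)/6)² = 1.778
te_H = (1 + 4·6 + 23)/6 = 48/6 = 8; σ²_H = ((23−1)/6)² = 13.444

Forward pass:
ES_A = 0; EF_A = 7
ES_B = 0; EF_B = 3
ES_C = 0; EF_C = 13
ES_D = max(EF_A=7, EF_C=13) = 13; EF_D = 13+11 = 24
ES_E = 7; EF_E = 7+3 = 10
ES_F = 13; EF_F = 13+4 = 17
ES_G = max(EF_B=3, EF_E=10) = 10; EF_G = 10+4 = 14
ES_H = max(EF_B=3, EF_D=24, EF_F=17, EF_G=14) = 24; EF_H = 24+8 = 32
Expected project duration μ = 32 days. Critical path: C → D → H.

Variance along critical path = 1.778 + 0.444 + 13.444 = 15.667
σ = √15.667 = 3.958 days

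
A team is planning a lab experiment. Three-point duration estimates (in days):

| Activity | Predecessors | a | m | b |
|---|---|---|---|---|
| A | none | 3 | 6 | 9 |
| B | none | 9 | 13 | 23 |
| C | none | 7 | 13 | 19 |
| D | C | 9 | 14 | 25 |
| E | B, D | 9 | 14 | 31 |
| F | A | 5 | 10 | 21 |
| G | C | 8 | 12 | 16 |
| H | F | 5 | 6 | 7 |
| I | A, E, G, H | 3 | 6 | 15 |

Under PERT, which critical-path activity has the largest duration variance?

te_A = (3 + 4·6 + 9)/6 = 36/6 = 6; σ²_A = ((9−3)/6)² = 1.000
te_B = (9 + 4·13 + 23)/6 = 84/6 = 14; σ²_B = ((23−9)/6)² = 5.444
te_C = (7 + 4·13 + 19)/6 = 78/6 = 13; σ²_C = ((19−7)/6)² = 4.000
te_D = (9 + 4·14 + 25)/6 = 90/6 = 15; σ²_D = ((25−9)/6)² = 7.111
te_E = (9 + 4·14 + 31)/6 = 96/6 = 16; σ²_E = ((31−9)/6)² = 13.444
te_F = (5 + 4·10 + 21)/6 = 66/6 = 11; σ²_F = ((21−5)/6)² = 7.111
te_G = (8 + 4·12 + 16)/6 = 72/6 = 12; σ²_G = ((16−8)/6)² = 1.778
te_H = (5 + 4·6 + 7)/6 = 36/6 = 6; σ²_H = ((7−5)/6)² = 0.111
te_I = (3 + 4·6 + 15)/6 = 42/6 = 7; σ²_I = ((15−3)/6)² = 4.000

Forward pass:
ES_A = 0; EF_A = 6
ES_B = 0; EF_B = 14
ES_C = 0; EF_C = 13
ES_D = 13; EF_D = 13+15 = 28
ES_E = max(EF_B=14, EF_D=28) = 28; EF_E = 28+16 = 44
ES_F = 6; EF_F = 6+11 = 17
ES_G = 13; EF_G = 13+12 = 25
ES_H = 17; EF_H = 17+6 = 23
ES_I = max(EF_A=6, EF_E=44, EF_G=25, EF_H=23) = 44; EF_I = 44+7 = 51
Expected project duration μ = 51 days. Critical path: C → D → E → I.

Variances on critical path: σ²_C=4.000, σ²_D=7.111, σ²_E=13.444, σ²_I=4.000.
Largest is σ²_E = 13.444.

E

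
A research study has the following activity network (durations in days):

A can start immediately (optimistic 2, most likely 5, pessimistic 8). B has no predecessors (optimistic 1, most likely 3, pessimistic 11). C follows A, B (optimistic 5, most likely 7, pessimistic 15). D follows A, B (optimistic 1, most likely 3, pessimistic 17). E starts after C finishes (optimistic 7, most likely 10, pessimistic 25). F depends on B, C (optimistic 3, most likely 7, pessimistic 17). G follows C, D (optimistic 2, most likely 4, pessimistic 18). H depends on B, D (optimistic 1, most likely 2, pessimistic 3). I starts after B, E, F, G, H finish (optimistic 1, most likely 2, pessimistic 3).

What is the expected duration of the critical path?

te_A = (2 + 4·5 + 8)/6 = 30/6 = 5
te_B = (1 + 4·3 + 11)/6 = 24/6 = 4
te_C = (5 + 4·7 + 15)/6 = 48/6 = 8
te_D = (1 + 4·3 + 17)/6 = 30/6 = 5
te_E = (7 + 4·10 + 25)/6 = 72/6 = 12
te_F = (3 + 4·7 + 17)/6 = 48/6 = 8
te_G = (2 + 4·4 + 18)/6 = 36/6 = 6
te_H = (1 + 4·2 + 3)/6 = 12/6 = 2
te_I = (1 + 4·2 + 3)/6 = 12/6 = 2

Forward pass:
ES_A = 0; EF_A = 5
ES_B = 0; EF_B = 4
ES_C = max(EF_A=5, EF_B=4) = 5; EF_C = 5+8 = 13
ES_D = max(EF_A=5, EF_B=4) = 5; EF_D = 5+5 = 10
ES_E = 13; EF_E = 13+12 = 25
ES_F = max(EF_B=4, EF_C=13) = 13; EF_F = 13+8 = 21
ES_G = max(EF_C=13, EF_D=10) = 13; EF_G = 13+6 = 19
ES_H = max(EF_B=4, EF_D=10) = 10; EF_H = 10+2 = 12
ES_I = max(EF_B=4, EF_E=25, EF_F=21, EF_G=19, EF_H=12) = 25; EF_I = 25+2 = 27
Expected project duration μ = 27 days. Critical path: A → C → E → I.

27 days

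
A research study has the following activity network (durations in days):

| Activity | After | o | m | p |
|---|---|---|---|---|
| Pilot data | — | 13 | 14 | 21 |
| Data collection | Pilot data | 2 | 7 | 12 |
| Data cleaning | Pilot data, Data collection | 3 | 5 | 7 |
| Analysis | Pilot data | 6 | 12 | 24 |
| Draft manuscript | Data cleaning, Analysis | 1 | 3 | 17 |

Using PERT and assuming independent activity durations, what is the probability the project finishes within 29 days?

te_Pilot data = (13 + 4·14 + 21)/6 = 90/6 = 15; σ²_Pilot data = ((21−13)/6)² = 1.778
te_Data collection = (2 + 4·7 + 12)/6 = 42/6 = 7; σ²_Data collection = ((12−2)/6)² = 2.778
te_Data cleaning = (3 + 4·5 + 7)/6 = 30/6 = 5; σ²_Data cleaning = ((7−3)/6)² = 0.444
te_Analysis = (6 + 4·12 + 24)/6 = 78/6 = 13; σ²_Analysis = ((24−6)/6)² = 9.000
te_Draft manuscript = (1 + 4·3 + 17)/6 = 30/6 = 5; σ²_Draft manuscript = ((17−1)/6)² = 7.111

Forward pass:
ES_Pilot data = 0; EF_Pilot data = 15
ES_Data collection = 15; EF_Data collection = 15+7 = 22
ES_Data cleaning = max(EF_Pilot data=15, EF_Data collection=22) = 22; EF_Data cleaning = 22+5 = 27
ES_Analysis = 15; EF_Analysis = 15+13 = 28
ES_Draft manuscript = max(EF_Data cleaning=27, EF_Analysis=28) = 28; EF_Draft manuscript = 28+5 = 33
Expected project duration μ = 33 days. Critical path: Pilot data → Analysis → Draft manuscript.

Variance along critical path = 1.778 + 9.000 + 7.111 = 17.889; σ = √17.889 = 4.230 days.
Z = (29 − 33) / 4.230 = -0.946
P(T ≤ 29) = Φ(-0.946) ≈ 0.172

0.172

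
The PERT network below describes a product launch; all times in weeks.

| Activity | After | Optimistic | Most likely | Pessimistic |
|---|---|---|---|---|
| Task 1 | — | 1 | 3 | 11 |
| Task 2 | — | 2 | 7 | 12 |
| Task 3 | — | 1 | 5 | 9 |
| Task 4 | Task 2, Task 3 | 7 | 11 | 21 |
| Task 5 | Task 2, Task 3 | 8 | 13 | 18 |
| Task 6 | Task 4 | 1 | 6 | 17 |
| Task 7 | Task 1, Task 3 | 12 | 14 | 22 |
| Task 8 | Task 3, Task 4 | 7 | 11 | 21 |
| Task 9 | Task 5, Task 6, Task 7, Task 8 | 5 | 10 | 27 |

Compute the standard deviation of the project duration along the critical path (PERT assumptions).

5.21 weeks

te_Task 1 = (1 + 4·3 + 11)/6 = 24/6 = 4; σ²_Task 1 = ((11−1)/6)² = 2.778
te_Task 2 = (2 + 4·7 + 12)/6 = 42/6 = 7; σ²_Task 2 = ((12−2)/6)² = 2.778
te_Task 3 = (1 + 4·5 + 9)/6 = 30/6 = 5; σ²_Task 3 = ((9−1)/6)² = 1.778
te_Task 4 = (7 + 4·11 + 21)/6 = 72/6 = 12; σ²_Task 4 = ((21−7)/6)² = 5.444
te_Task 5 = (8 + 4·13 + 18)/6 = 78/6 = 13; σ²_Task 5 = ((18−8)/6)² = 2.778
te_Task 6 = (1 + 4·6 + 17)/6 = 42/6 = 7; σ²_Task 6 = ((17−1)/6)² = 7.111
te_Task 7 = (12 + 4·14 + 22)/6 = 90/6 = 15; σ²_Task 7 = ((22−12)/6)² = 2.778
te_Task 8 = (7 + 4·11 + 21)/6 = 72/6 = 12; σ²_Task 8 = ((21−7)/6)² = 5.444
te_Task 9 = (5 + 4·10 + 27)/6 = 72/6 = 12; σ²_Task 9 = ((27−5)/6)² = 13.444

Forward pass:
ES_Task 1 = 0; EF_Task 1 = 4
ES_Task 2 = 0; EF_Task 2 = 7
ES_Task 3 = 0; EF_Task 3 = 5
ES_Task 4 = max(EF_Task 2=7, EF_Task 3=5) = 7; EF_Task 4 = 7+12 = 19
ES_Task 5 = max(EF_Task 2=7, EF_Task 3=5) = 7; EF_Task 5 = 7+13 = 20
ES_Task 6 = 19; EF_Task 6 = 19+7 = 26
ES_Task 7 = max(EF_Task 1=4, EF_Task 3=5) = 5; EF_Task 7 = 5+15 = 20
ES_Task 8 = max(EF_Task 3=5, EF_Task 4=19) = 19; EF_Task 8 = 19+12 = 31
ES_Task 9 = max(EF_Task 5=20, EF_Task 6=26, EF_Task 7=20, EF_Task 8=31) = 31; EF_Task 9 = 31+12 = 43
Expected project duration μ = 43 weeks. Critical path: Task 2 → Task 4 → Task 8 → Task 9.

Variance along critical path = 2.778 + 5.444 + 5.444 + 13.444 = 27.111
σ = √27.111 = 5.207 weeks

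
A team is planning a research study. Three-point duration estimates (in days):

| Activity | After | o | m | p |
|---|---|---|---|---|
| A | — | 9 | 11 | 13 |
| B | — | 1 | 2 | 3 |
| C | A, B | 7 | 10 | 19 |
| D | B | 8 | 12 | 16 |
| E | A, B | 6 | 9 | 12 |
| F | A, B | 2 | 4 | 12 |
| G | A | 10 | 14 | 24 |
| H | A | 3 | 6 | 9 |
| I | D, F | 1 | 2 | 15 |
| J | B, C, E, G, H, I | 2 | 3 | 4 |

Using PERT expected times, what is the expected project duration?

te_A = (9 + 4·11 + 13)/6 = 66/6 = 11
te_B = (1 + 4·2 + 3)/6 = 12/6 = 2
te_C = (7 + 4·10 + 19)/6 = 66/6 = 11
te_D = (8 + 4·12 + 16)/6 = 72/6 = 12
te_E = (6 + 4·9 + 12)/6 = 54/6 = 9
te_F = (2 + 4·4 + 12)/6 = 30/6 = 5
te_G = (10 + 4·14 + 24)/6 = 90/6 = 15
te_H = (3 + 4·6 + 9)/6 = 36/6 = 6
te_I = (1 + 4·2 + 15)/6 = 24/6 = 4
te_J = (2 + 4·3 + 4)/6 = 18/6 = 3

Forward pass:
ES_A = 0; EF_A = 11
ES_B = 0; EF_B = 2
ES_C = max(EF_A=11, EF_B=2) = 11; EF_C = 11+11 = 22
ES_D = 2; EF_D = 2+12 = 14
ES_E = max(EF_A=11, EF_B=2) = 11; EF_E = 11+9 = 20
ES_F = max(EF_A=11, EF_B=2) = 11; EF_F = 11+5 = 16
ES_G = 11; EF_G = 11+15 = 26
ES_H = 11; EF_H = 11+6 = 17
ES_I = max(EF_D=14, EF_F=16) = 16; EF_I = 16+4 = 20
ES_J = max(EF_B=2, EF_C=22, EF_E=20, EF_G=26, EF_H=17, EF_I=20) = 26; EF_J = 26+3 = 29
Expected project duration μ = 29 days. Critical path: A → G → J.

29 days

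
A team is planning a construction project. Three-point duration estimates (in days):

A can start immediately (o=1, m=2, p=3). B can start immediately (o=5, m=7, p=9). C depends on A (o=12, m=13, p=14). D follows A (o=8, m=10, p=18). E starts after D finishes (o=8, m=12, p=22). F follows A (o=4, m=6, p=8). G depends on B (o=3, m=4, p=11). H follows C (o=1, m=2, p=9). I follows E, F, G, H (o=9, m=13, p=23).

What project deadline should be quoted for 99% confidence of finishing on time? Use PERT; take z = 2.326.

48.6 days

te_A = (1 + 4·2 + 3)/6 = 12/6 = 2; σ²_A = ((3−1)/6)² = 0.111
te_B = (5 + 4·7 + 9)/6 = 42/6 = 7; σ²_B = ((9−5)/6)² = 0.444
te_C = (12 + 4·13 + 14)/6 = 78/6 = 13; σ²_C = ((14−12)/6)² = 0.111
te_D = (8 + 4·10 + 18)/6 = 66/6 = 11; σ²_D = ((18−8)/6)² = 2.778
te_E = (8 + 4·12 + 22)/6 = 78/6 = 13; σ²_E = ((22−8)/6)² = 5.444
te_F = (4 + 4·6 + 8)/6 = 36/6 = 6; σ²_F = ((8−4)/6)² = 0.444
te_G = (3 + 4·4 + 11)/6 = 30/6 = 5; σ²_G = ((11−3)/6)² = 1.778
te_H = (1 + 4·2 + 9)/6 = 18/6 = 3; σ²_H = ((9−1)/6)² = 1.778
te_I = (9 + 4·13 + 23)/6 = 84/6 = 14; σ²_I = ((23−9)/6)² = 5.444

Forward pass:
ES_A = 0; EF_A = 2
ES_B = 0; EF_B = 7
ES_C = 2; EF_C = 2+13 = 15
ES_D = 2; EF_D = 2+11 = 13
ES_E = 13; EF_E = 13+13 = 26
ES_F = 2; EF_F = 2+6 = 8
ES_G = 7; EF_G = 7+5 = 12
ES_H = 15; EF_H = 15+3 = 18
ES_I = max(EF_E=26, EF_F=8, EF_G=12, EF_H=18) = 26; EF_I = 26+14 = 40
Expected project duration μ = 40 days. Critical path: A → D → E → I.

Variance along critical path = 0.111 + 2.778 + 5.444 + 5.444 = 13.778; σ = 3.712 days.
D = μ + z·σ = 40 + 2.326·3.712 = 48.6 days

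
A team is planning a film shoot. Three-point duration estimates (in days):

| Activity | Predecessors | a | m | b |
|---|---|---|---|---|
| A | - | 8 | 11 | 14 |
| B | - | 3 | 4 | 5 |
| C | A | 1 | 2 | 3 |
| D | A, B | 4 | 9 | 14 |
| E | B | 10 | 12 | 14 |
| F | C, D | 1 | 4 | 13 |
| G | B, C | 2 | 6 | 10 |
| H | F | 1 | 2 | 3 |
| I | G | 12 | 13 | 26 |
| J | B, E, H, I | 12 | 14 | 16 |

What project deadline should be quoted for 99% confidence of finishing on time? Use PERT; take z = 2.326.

te_A = (8 + 4·11 + 14)/6 = 66/6 = 11; σ²_A = ((14−8)/6)² = 1.000
te_B = (3 + 4·4 + 5)/6 = 24/6 = 4; σ²_B = ((5−3)/6)² = 0.111
te_C = (1 + 4·2 + 3)/6 = 12/6 = 2; σ²_C = ((3−1)/6)² = 0.111
te_D = (4 + 4·9 + 14)/6 = 54/6 = 9; σ²_D = ((14−4)/6)² = 2.778
te_E = (10 + 4·12 + 14)/6 = 72/6 = 12; σ²_E = ((14−10)/6)² = 0.444
te_F = (1 + 4·4 + 13)/6 = 30/6 = 5; σ²_F = ((13−1)/6)² = 4.000
te_G = (2 + 4·6 + 10)/6 = 36/6 = 6; σ²_G = ((10−2)/6)² = 1.778
te_H = (1 + 4·2 + 3)/6 = 12/6 = 2; σ²_H = ((3−1)/6)² = 0.111
te_I = (12 + 4·13 + 26)/6 = 90/6 = 15; σ²_I = ((26−12)/6)² = 5.444
te_J = (12 + 4·14 + 16)/6 = 84/6 = 14; σ²_J = ((16−12)/6)² = 0.444

Forward pass:
ES_A = 0; EF_A = 11
ES_B = 0; EF_B = 4
ES_C = 11; EF_C = 11+2 = 13
ES_D = max(EF_A=11, EF_B=4) = 11; EF_D = 11+9 = 20
ES_E = 4; EF_E = 4+12 = 16
ES_F = max(EF_C=13, EF_D=20) = 20; EF_F = 20+5 = 25
ES_G = max(EF_B=4, EF_C=13) = 13; EF_G = 13+6 = 19
ES_H = 25; EF_H = 25+2 = 27
ES_I = 19; EF_I = 19+15 = 34
ES_J = max(EF_B=4, EF_E=16, EF_H=27, EF_I=34) = 34; EF_J = 34+14 = 48
Expected project duration μ = 48 days. Critical path: A → C → G → I → J.

Variance along critical path = 1.000 + 0.111 + 1.778 + 5.444 + 0.444 = 8.778; σ = 2.963 days.
D = μ + z·σ = 48 + 2.326·2.963 = 54.9 days

54.9 days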